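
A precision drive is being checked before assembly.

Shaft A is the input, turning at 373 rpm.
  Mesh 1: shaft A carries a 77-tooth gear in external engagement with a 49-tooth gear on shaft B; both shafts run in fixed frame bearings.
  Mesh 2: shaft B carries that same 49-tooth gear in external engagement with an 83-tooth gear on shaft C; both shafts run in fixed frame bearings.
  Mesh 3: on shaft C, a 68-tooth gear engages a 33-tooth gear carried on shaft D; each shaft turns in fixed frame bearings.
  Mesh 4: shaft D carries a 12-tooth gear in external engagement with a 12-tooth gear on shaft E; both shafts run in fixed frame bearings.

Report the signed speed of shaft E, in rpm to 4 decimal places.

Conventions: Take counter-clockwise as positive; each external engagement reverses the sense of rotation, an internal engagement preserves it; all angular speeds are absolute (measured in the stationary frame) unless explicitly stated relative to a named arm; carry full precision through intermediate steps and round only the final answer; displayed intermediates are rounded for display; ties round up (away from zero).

+713.0442 rpm

topology: fixed-axis compound train — 4 meshes, A→E
mesh 1 [77T→49T]: ω = 373.0000×77/49 = 586.1429 rpm, sense flips to −
mesh 2 [49T→83T]: ω = 586.1429×49/83 = 346.0361 rpm, sense flips to +
mesh 3 [68T→33T]: ω = 346.0361×68/33 = 713.0442 rpm, sense flips to −
mesh 4 [12T→12T]: ω = 713.0442×12/12 = 713.0442 rpm, sense flips to +
signed output speed = +713.0442 rpm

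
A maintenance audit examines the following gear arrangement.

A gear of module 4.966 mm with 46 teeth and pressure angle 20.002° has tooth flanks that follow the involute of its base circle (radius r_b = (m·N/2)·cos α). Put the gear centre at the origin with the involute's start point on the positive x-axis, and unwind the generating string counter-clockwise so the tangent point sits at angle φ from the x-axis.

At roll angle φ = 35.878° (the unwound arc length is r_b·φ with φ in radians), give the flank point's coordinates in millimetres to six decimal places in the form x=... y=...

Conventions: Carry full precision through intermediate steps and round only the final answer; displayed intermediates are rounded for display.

single-mesh involute tooth geometry (46T wheel at module 4.966)
pitch radius r_p = m·N/2 = 4.966·46/2 = 114.218000
base radius r_b = r_p·cos α = 114.218000·cos 20.002° = 107.328448
roll angle φ = 35.878° = 0.62618923 rad
x = r_b·(cos φ + φ·sin φ) = 126.352629
y = r_b·(sin φ − φ·cos φ) = 8.444707

x=126.352629 y=8.444707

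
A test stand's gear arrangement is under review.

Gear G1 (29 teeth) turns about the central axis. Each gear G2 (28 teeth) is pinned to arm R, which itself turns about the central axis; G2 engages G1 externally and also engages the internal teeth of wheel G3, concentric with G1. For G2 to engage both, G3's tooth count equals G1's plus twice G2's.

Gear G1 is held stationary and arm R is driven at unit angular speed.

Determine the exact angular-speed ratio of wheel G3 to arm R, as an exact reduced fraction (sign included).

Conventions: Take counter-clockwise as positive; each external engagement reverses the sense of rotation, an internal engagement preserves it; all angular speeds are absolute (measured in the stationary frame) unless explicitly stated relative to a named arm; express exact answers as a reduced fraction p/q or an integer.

planetary set (29T centre, 28T on arm, 85T internal) — Willis relation
ring teeth: 29 + 2·28 = 85
29(ω_sun−ω_arm) = −85(ω_ring−ω_arm),  ω_sun = 0, ω_arm = 1
ω_ring = 1 − (29/85)(0−1) = 114/85
ω_out/ω_in = 114/85

114/85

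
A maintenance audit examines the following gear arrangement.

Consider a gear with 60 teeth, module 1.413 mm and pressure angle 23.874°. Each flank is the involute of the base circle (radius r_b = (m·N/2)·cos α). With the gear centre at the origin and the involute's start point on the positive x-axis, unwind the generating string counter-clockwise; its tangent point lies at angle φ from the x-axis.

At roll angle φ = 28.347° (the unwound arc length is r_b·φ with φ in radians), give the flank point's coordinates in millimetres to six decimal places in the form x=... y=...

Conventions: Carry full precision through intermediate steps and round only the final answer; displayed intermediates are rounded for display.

recognized (one wheel, involute flank): single-mesh tooth geometry, m = 1.413, N = 60
pitch radius r_p = m·N/2 = 1.413·60/2 = 42.390000
base radius r_b = r_p·cos α = 42.390000·cos 23.874° = 38.763014
roll angle φ = 28.347° = 0.49474848 rad
x = r_b·(cos φ + φ·sin φ) = 43.220755
y = r_b·(sin φ − φ·cos φ) = 1.526799

x=43.220755 y=1.526799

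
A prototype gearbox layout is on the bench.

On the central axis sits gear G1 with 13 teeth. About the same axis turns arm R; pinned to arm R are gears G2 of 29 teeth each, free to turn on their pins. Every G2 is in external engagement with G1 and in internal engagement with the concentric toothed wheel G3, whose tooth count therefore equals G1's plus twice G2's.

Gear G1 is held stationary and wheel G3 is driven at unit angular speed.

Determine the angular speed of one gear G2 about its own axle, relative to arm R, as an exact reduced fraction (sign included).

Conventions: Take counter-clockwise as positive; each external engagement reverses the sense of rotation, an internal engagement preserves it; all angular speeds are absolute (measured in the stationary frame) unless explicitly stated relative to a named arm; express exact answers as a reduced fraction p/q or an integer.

class = planetary set [G3 = 13+2·29 = 71; Willis about the carrier]
ring teeth: 13 + 2·29 = 71
13(ω_sun−ω_arm) = −71(ω_ring−ω_arm),  ω_sun = 0, ω_ring = 1
13(0−ω_arm) = −71(1−ω_arm)  ⇒  84·ω_arm = 71  ⇒  ω_arm = 71/84
sun–planet mesh: 13·(0−71/84) = −29·(ω_p−ω_arm)  ⇒  ω_p−ω_arm = 923/2436
exact speed ratio = 923/2436

923/2436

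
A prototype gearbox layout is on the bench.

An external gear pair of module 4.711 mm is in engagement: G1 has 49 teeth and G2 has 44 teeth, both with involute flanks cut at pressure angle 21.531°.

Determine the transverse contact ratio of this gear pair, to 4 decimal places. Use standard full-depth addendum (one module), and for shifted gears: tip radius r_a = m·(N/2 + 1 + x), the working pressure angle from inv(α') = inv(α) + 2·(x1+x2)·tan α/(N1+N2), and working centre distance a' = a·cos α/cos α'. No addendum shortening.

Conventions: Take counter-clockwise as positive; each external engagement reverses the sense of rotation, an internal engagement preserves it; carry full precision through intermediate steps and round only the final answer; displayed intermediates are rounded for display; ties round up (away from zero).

class = single-mesh tooth geometry [involute pair 49T × 44T, m = 4.711]
base radii: r_b1 = 107.365428, r_b2 = 96.409772
tip radii: r_a1 = 120.130500, r_a2 = 108.353000
no profile shift: α' = α, a' = a
action lengths: √(r_a1²−r_b1²) = 53.888793, √(r_a2²−r_b2²) = 49.452285
base pitch p_b = π·m·cos α = 13.767283
CR = (53.888793 + 49.452285 − 219.061500·sin 21.53100°)/13.767283 = 1.666596
contact ratio ≈ 1.6666

1.6666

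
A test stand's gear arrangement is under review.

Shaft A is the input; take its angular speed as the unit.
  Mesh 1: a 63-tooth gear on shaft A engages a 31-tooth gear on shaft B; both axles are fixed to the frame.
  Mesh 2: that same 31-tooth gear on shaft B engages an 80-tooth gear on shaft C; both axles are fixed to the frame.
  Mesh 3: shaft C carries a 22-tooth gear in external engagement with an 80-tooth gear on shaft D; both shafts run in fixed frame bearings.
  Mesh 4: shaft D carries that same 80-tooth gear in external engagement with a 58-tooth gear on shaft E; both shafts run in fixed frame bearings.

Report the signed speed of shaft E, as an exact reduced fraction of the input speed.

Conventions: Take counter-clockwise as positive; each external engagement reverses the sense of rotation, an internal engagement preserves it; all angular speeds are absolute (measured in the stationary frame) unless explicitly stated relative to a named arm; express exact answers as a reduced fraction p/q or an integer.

693/2320

4-mesh fixed-axis compound train (all bearings frame-fixed)
mesh 1 [63T→31T]: |ω|/ω_in = 1×63/31 = 63/31, sense flips to −
mesh 2 [31T→80T]: |ω|/ω_in = (63/31)×31/80 = 63/80, sense flips to +
mesh 3 [22T→80T]: |ω|/ω_in = (63/80)×22/80 = 693/3200, sense flips to −
mesh 4 [80T→58T]: |ω|/ω_in = (693/3200)×80/58 = 693/2320, sense flips to +
signed output speed (× input speed) = 693/2320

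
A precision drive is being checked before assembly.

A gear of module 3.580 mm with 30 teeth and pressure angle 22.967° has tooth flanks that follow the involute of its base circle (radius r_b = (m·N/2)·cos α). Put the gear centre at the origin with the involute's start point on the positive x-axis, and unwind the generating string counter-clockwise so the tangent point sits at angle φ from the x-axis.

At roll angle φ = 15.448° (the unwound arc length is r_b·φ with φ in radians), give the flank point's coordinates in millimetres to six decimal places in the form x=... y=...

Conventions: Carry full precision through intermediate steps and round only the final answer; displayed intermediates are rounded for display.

x=51.207773 y=0.320681

single-mesh involute tooth geometry (30T wheel at module 3.580)
pitch radius r_p = m·N/2 = 3.580·30/2 = 53.700000
base radius r_b = r_p·cos α = 53.700000·cos 22.967° = 49.443187
roll angle φ = 15.448° = 0.26961846 rad
x = r_b·(cos φ + φ·sin φ) = 51.207773
y = r_b·(sin φ − φ·cos φ) = 0.320681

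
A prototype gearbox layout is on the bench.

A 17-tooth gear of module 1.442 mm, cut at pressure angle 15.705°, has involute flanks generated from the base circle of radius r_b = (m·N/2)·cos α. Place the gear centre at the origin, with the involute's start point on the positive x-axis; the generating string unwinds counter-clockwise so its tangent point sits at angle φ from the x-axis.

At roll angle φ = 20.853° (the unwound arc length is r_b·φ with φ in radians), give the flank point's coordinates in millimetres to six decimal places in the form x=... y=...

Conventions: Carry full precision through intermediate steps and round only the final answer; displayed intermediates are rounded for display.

recognized (one wheel, involute flank): single-mesh tooth geometry, m = 1.442, N = 17
pitch radius r_p = m·N/2 = 1.442·17/2 = 12.257000
base radius r_b = r_p·cos α = 12.257000·cos 15.705° = 11.799423
roll angle φ = 20.853° = 0.36395351 rad
x = r_b·(cos φ + φ·sin φ) = 12.555222
y = r_b·(sin φ − φ·cos φ) = 0.187117

x=12.555222 y=0.187117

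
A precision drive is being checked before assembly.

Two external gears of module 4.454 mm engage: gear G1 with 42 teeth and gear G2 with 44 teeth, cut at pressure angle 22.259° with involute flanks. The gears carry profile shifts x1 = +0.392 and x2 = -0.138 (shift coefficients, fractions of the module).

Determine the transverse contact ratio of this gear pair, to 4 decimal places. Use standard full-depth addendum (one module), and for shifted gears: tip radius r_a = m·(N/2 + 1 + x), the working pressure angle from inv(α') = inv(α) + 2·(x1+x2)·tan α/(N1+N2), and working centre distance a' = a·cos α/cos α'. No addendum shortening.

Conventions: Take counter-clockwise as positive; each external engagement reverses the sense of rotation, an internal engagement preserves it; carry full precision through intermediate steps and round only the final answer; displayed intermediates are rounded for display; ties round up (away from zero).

1.5761

class = single-mesh tooth geometry [involute pair 42T × 44T, m = 4.454]
base radii: r_b1 = 86.563941, r_b2 = 90.686034
tip radii: r_a1 = 99.733968, r_a2 = 101.827348
inv(α') = inv(22.259°) + 2·(+0.392-0.138)·tan α/(42+44) = 0.02321904  ⇒  α' = 23.05390°
a' = a·cos α / cos α' = 191.5220·cos 22.259°/cos 23.05390° = 192.634359
action lengths: √(r_a1²−r_b1²) = 49.533307, √(r_a2²−r_b2²) = 46.312548
base pitch p_b = π·m·cos α = 12.949935
CR = (49.533307 + 46.312548 − 192.634359·sin 23.05390°)/12.949935 = 1.576134
contact ratio ≈ 1.5761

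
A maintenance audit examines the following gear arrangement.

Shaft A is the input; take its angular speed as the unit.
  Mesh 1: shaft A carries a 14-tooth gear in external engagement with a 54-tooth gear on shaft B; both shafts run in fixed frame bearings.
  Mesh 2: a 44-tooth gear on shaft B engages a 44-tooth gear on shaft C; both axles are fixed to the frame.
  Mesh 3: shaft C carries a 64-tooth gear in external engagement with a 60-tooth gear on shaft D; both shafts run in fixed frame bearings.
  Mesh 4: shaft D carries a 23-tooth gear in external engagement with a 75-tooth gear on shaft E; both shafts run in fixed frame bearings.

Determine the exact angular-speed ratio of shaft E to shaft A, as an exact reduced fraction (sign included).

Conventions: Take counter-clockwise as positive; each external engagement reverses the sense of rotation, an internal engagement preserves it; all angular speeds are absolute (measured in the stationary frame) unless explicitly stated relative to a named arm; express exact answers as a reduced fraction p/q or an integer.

2576/30375

class = fixed-axis compound train [4 meshes; 4 ratios multiply, 4 sense flips]
mesh 1 [14T→54T]: running ratio 7/27, sense −
mesh 2 [44T→44T]: running ratio 7/27, sense +
mesh 3 [64T→60T]: running ratio 112/405, sense −
mesh 4 [23T→75T]: running ratio 2576/30375, sense +
ω_out/ω_in = 2576/30375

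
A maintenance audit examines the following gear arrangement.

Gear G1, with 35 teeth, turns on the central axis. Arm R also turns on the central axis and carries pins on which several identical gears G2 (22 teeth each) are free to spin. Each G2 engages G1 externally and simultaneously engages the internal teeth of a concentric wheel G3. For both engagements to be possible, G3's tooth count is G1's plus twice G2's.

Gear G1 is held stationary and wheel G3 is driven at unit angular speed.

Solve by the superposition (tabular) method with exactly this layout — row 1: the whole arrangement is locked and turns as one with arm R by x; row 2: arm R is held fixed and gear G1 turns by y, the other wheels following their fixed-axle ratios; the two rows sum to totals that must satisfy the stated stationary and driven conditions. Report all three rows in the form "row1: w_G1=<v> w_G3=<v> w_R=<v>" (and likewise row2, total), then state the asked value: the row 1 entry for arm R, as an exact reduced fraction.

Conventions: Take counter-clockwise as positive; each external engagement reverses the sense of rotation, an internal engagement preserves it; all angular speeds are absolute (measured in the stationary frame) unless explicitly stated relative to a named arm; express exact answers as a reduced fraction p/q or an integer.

row1: w_G1=79/114 w_G3=79/114 w_R=79/114
row2: w_G1=-79/114 w_G3=35/114 w_R=0
total: w_G1=0 w_G3=1 w_R=79/114
asked value: 79/114

class = planetary set [G3 = 35+2·22 = 79; Willis about the carrier]
row 1: whole set turns with the arm by x
row 2 (arm held, sun turns y): ω_ring = −(35/79)·y, ω_arm = 0
boundary: total ω_sun = x + y = 0 and total ω_ring = x − (35/79)·y = 1  ⇒  y = -79/114, x = 79/114
row 2 ring = −(35/79)·(-79/114) = 35/114
totals (row 1 + row 2): sun 79/114 + (-79/114) = 0, ring 79/114 + 35/114 = 1, arm 79/114 + 0 = 79/114
asked cell (row1, arm) = 79/114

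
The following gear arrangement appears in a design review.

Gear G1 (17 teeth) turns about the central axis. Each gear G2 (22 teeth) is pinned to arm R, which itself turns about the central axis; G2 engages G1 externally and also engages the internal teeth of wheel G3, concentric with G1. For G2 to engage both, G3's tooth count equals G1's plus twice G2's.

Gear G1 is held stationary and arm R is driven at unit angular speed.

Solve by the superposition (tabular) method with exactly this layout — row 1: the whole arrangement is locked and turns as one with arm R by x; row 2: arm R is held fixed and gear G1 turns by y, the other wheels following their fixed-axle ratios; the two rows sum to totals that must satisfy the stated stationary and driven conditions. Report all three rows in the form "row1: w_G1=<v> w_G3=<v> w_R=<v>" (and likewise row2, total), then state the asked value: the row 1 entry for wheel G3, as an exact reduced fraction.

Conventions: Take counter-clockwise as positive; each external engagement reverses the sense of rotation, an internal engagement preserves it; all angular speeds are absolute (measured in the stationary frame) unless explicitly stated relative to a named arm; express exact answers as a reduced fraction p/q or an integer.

planetary set (17T centre, 22T on arm, 61T internal) — Willis relation
row 1 — lock + rotate with arm: ω_sun = ω_ring = ω_arm = x
row 2 (arm held, sun turns y): ω_ring = −(17/61)·y, ω_arm = 0
boundary: total ω_sun = x + y = 0 and total ω_arm = x = 1  ⇒  y = -1, x = 1
row 2 ring = −(17/61)·(-1) = 17/61
totals (row 1 + row 2): sun 1 + (-1) = 0, ring 1 + 17/61 = 78/61, arm 1 + 0 = 1
asked cell (row1, ring) = 1

row1: w_G1=1 w_G3=1 w_R=1
row2: w_G1=-1 w_G3=17/61 w_R=0
total: w_G1=0 w_G3=78/61 w_R=1
asked value: 1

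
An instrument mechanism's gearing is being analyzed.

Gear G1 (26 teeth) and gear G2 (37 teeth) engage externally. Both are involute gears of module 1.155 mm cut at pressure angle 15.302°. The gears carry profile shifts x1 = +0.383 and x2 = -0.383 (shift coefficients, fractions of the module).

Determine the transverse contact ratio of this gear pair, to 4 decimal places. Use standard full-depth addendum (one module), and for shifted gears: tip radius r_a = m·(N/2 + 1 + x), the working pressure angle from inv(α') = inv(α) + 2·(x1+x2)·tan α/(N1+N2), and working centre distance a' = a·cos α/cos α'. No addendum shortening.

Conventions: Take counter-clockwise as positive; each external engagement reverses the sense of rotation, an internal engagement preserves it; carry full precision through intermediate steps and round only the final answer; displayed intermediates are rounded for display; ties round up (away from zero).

1.8453

single-mesh involute tooth geometry (26T engaging 37T at module 1.155)
base radii: r_b1 = 14.482691, r_b2 = 20.609984
tip radii: r_a1 = 16.612365, r_a2 = 22.080135
inv(α') = inv(15.302°) + 2·(+0.383-0.383)·tan α/(26+37) = 0.00653628  ⇒  α' = 15.30200°
a' = a·cos α / cos α' = 36.3825·cos 15.302°/cos 15.30200° = 36.382500
action lengths: √(r_a1²−r_b1²) = 8.137710, √(r_a2²−r_b2²) = 7.922180
base pitch p_b = π·m·cos α = 3.499901
CR = (8.137710 + 7.922180 − 36.382500·sin 15.30200°)/3.499901 = 1.845282
contact ratio ≈ 1.8453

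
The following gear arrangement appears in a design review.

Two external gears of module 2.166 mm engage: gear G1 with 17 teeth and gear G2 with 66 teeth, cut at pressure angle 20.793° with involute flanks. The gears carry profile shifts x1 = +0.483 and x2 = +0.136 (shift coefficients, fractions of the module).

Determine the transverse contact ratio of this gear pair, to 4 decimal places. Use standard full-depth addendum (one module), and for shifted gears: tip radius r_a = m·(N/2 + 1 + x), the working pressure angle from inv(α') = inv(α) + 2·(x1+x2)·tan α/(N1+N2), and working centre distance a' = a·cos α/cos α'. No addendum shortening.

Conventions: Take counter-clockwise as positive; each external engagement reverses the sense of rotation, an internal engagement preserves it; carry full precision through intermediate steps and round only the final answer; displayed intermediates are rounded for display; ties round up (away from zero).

1.4747

single-mesh involute tooth geometry (17T engaging 66T at module 2.166)
base radii: r_b1 = 17.211874, r_b2 = 66.822570
tip radii: r_a1 = 21.623178, r_a2 = 73.938576
inv(α') = inv(20.793°) + 2·(+0.483+0.136)·tan α/(17+66) = 0.02248210  ⇒  α' = 22.81810°
a' = a·cos α / cos α' = 89.8890·cos 20.793°/cos 22.81810° = 91.169292
action lengths: √(r_a1²−r_b1²) = 13.088667, √(r_a2²−r_b2²) = 31.648967
base pitch p_b = π·m·cos α = 6.361494
CR = (13.088667 + 31.648967 − 91.169292·sin 22.81810°)/6.361494 = 1.474742
contact ratio ≈ 1.4747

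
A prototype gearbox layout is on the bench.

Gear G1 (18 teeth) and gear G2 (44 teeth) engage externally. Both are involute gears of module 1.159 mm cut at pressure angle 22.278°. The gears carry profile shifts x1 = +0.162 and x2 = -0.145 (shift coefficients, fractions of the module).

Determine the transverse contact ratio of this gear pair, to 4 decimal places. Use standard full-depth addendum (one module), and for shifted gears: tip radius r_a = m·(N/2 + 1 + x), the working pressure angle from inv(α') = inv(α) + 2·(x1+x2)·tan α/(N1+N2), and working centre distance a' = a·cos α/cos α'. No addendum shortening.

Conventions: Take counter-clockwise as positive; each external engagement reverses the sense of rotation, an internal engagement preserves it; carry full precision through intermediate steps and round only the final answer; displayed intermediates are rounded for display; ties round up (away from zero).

class = single-mesh tooth geometry [involute pair 18T × 44T, m = 1.159]
base radii: r_b1 = 9.652382, r_b2 = 23.594711
tip radii: r_a1 = 11.777758, r_a2 = 26.488945
inv(α') = inv(22.278°) + 2·(+0.162-0.145)·tan α/(18+44) = 0.02108161  ⇒  α' = 22.35440°
a' = a·cos α / cos α' = 35.9290·cos 22.278°/cos 22.35440° = 35.948671
action lengths: √(r_a1²−r_b1²) = 6.748860, √(r_a2²−r_b2²) = 12.039677
base pitch p_b = π·m·cos α = 3.369317
CR = (6.748860 + 12.039677 − 35.948671·sin 22.35440°)/3.369317 = 1.518414
contact ratio ≈ 1.5184

1.5184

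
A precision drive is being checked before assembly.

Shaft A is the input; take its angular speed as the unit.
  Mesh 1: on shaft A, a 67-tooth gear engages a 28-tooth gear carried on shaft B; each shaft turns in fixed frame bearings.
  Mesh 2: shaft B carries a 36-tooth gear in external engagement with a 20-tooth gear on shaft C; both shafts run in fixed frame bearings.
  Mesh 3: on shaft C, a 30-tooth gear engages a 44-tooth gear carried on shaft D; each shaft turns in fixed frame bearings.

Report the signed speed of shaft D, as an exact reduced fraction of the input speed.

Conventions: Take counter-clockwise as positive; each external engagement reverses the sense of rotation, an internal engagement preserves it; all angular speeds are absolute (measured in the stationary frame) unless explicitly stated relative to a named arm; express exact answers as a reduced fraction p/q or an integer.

-1809/616

3-mesh fixed-axis compound train (all bearings frame-fixed)
mesh 1 [67T→28T]: |ω|/ω_in = 1×67/28 = 67/28, sense flips to −
mesh 2 [36T→20T]: |ω|/ω_in = (67/28)×36/20 = 603/140, sense flips to +
mesh 3 [30T→44T]: |ω|/ω_in = (603/140)×30/44 = 1809/616, sense flips to −
signed output speed (× input speed) = -1809/616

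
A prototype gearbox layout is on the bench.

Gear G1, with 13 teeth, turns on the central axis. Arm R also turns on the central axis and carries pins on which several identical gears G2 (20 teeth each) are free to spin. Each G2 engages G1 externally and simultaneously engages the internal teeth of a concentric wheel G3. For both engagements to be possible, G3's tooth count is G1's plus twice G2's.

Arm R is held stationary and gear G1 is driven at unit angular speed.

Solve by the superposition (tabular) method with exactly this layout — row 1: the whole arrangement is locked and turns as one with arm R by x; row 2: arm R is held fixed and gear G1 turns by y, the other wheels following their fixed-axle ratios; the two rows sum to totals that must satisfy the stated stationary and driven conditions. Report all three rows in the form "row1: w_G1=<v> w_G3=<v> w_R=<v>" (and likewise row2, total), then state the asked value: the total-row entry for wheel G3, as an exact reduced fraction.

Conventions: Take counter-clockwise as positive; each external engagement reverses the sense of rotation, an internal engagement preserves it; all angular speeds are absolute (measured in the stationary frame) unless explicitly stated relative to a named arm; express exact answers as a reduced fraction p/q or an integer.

row1: w_G1=0 w_G3=0 w_R=0
row2: w_G1=1 w_G3=-13/53 w_R=0
total: w_G1=1 w_G3=-13/53 w_R=0
asked value: -13/53

class = planetary set [G3 = 13+2·20 = 53; Willis about the carrier]
row 1: whole set turns with the arm by x
row 2 (arm held, sun turns y): ω_ring = −(13/53)·y, ω_arm = 0
boundary: total ω_arm = x = 0 and total ω_sun = x + y = 1  ⇒  y = 1, x = 0
row 2 ring = −(13/53)·1 = -13/53
totals (row 1 + row 2): sun 0 + 1 = 1, ring 0 + (-13/53) = -13/53, arm 0 + 0 = 0
asked cell (total, ring) = -13/53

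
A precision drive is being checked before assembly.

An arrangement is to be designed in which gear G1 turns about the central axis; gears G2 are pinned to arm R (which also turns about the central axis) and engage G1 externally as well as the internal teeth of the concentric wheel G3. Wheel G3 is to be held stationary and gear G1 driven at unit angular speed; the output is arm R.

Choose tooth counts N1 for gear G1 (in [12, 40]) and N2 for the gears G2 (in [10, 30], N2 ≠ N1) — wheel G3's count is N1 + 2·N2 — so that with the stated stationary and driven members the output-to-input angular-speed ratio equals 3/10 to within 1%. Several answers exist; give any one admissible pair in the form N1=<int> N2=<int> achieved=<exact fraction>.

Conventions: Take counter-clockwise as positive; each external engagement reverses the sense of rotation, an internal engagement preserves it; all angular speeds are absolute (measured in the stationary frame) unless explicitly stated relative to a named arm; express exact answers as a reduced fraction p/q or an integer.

planetary set to be sized for 3/10 (Willis relation)
Willis with ω_ring = 0: ω_arm/ω_sun = N1/(N1+N3); set equal to 3/10  ⇒  N3/N1 = 1/(3/10) − 1 = 7/3
N3 = N1 + 2·N2  ⇒  N2/N1 = (N3/N1 − 1)/2 = (7/3 − 1)/2 = 2/3
smallest multiple with N1 ≥ 12 and N2 ≥ 10: k = 5  ⇒  N1 = 5·3 = 15, N2 = 5·2 = 10 (N1 ≤ 40, N2 ≤ 30, N2 ≠ N1 ✓), N3 = 15 + 2·10 = 35
check: N1/(N1+N3) with N1 = 15, N3 = 35 gives 3/10; |achieved − target| = 0 ≤ 3/1000 ✓

N1=15 N2=10 achieved=3/10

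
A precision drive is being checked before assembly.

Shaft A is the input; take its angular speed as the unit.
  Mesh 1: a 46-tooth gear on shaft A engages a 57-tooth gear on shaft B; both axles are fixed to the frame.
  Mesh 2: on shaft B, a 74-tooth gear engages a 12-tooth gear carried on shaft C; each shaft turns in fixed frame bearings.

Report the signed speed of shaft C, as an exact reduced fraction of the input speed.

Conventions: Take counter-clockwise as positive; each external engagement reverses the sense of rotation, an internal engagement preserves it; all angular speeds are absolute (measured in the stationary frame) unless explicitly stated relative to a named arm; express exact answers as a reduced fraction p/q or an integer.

851/171

2-mesh fixed-axis compound train (all bearings frame-fixed)
mesh 1 [46T→57T]: |ω|/ω_in = 1×46/57 = 46/57, sense flips to −
mesh 2 [74T→12T]: |ω|/ω_in = (46/57)×74/12 = 851/171, sense flips to +
signed output speed (× input speed) = 851/171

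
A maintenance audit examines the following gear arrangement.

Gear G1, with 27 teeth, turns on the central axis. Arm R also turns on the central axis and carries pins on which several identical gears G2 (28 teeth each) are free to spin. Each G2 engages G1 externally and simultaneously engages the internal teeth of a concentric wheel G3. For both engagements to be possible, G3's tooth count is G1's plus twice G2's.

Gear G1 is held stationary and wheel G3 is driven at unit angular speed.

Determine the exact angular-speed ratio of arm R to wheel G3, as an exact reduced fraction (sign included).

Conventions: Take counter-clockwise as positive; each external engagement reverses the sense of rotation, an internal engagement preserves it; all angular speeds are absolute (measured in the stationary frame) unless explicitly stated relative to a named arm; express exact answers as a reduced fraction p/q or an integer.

planetary set (27T centre, 28T on arm, 83T internal) — Willis relation
ring teeth: 27 + 2·28 = 83
27(ω_sun−ω_arm) = −83(ω_ring−ω_arm),  ω_sun = 0, ω_ring = 1
27(0−ω_arm) = −83(1−ω_arm)  ⇒  110·ω_arm = 83  ⇒  ω_arm = 83/110
ω_out/ω_in = 83/110

83/110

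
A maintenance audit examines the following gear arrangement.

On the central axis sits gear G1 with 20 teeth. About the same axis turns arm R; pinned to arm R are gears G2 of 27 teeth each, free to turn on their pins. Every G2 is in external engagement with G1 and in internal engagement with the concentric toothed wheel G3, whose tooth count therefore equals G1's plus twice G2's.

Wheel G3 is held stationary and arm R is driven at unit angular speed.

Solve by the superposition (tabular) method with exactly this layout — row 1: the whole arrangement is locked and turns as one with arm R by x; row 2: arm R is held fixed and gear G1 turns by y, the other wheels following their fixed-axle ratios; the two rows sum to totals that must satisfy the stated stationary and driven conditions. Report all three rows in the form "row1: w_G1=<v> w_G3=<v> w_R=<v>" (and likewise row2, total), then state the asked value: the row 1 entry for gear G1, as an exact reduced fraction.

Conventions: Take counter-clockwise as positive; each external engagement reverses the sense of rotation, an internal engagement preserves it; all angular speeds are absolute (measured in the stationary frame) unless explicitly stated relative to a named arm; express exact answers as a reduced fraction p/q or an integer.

planetary set (20T centre, 27T on arm, 74T internal) — Willis relation
row 1: whole set turns with the arm by x
row 2 — arm fixed, fixed-axis ratios: sun y, ring −(20/74)·y, arm 0
boundary: total ω_ring = x − (20/74)·y = 0 and total ω_arm = x = 1  ⇒  y = 37/10, x = 1
row 2 ring = −(20/74)·37/10 = -1
totals (row 1 + row 2): sun 1 + 37/10 = 47/10, ring 1 + (-1) = 0, arm 1 + 0 = 1
asked cell (row1, sun) = 1

row1: w_G1=1 w_G3=1 w_R=1
row2: w_G1=37/10 w_G3=-1 w_R=0
total: w_G1=47/10 w_G3=0 w_R=1
asked value: 1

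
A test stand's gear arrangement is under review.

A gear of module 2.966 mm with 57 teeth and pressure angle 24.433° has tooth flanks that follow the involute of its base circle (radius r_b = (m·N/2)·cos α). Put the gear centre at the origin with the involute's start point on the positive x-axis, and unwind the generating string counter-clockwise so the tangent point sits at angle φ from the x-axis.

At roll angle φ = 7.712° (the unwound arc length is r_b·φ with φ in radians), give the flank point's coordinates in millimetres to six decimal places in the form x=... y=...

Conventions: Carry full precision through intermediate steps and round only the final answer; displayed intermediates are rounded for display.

recognized (one wheel, involute flank): single-mesh tooth geometry, m = 2.966, N = 57
pitch radius r_p = m·N/2 = 2.966·57/2 = 84.531000
base radius r_b = r_p·cos α = 84.531000·cos 24.433° = 76.960875
roll angle φ = 7.712° = 0.13459979 rad
x = r_b·(cos φ + φ·sin φ) = 77.654875
y = r_b·(sin φ − φ·cos φ) = 0.062445

x=77.654875 y=0.062445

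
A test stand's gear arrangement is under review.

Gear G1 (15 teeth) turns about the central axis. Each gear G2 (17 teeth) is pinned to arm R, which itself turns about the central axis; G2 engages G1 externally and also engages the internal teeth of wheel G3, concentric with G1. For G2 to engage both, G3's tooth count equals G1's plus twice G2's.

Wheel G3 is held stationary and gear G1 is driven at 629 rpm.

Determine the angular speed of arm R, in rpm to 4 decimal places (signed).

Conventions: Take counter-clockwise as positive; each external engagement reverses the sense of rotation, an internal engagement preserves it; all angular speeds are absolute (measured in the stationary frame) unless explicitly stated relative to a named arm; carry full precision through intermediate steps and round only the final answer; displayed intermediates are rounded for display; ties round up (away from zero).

+147.4219 rpm

recognized (axles ride arm R): planetary set, 15/17/49 teeth
normalise by the input: solve with ω_sun = 1, then scale by 629 rpm
ring teeth: 15 + 2·17 = 49
15(ω_sun−ω_arm) = −49(ω_ring−ω_arm),  ω_ring = 0, ω_sun = 1
15(1−ω_arm) = −49(0−ω_arm)  ⇒  64·ω_arm = 15  ⇒  ω_arm = 15/64
scale: ω_arm = 15/64 × 629 rpm = +147.4219 rpm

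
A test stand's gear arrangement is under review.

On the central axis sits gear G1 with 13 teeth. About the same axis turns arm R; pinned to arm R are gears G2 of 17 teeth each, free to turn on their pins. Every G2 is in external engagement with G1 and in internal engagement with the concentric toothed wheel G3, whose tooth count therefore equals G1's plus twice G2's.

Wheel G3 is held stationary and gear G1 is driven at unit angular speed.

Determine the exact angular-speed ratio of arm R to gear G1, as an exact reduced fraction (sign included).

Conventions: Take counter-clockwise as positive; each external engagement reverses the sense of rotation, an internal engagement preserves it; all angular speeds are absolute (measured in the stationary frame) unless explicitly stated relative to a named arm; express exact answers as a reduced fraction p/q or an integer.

13/60

planetary set (13T centre, 17T on arm, 47T internal) — Willis relation
ring teeth: 13 + 2·17 = 47
13(ω_sun−ω_arm) = −47(ω_ring−ω_arm),  ω_ring = 0, ω_sun = 1
13(1−ω_arm) = −47(0−ω_arm)  ⇒  60·ω_arm = 13  ⇒  ω_arm = 13/60
ω_out/ω_in = 13/60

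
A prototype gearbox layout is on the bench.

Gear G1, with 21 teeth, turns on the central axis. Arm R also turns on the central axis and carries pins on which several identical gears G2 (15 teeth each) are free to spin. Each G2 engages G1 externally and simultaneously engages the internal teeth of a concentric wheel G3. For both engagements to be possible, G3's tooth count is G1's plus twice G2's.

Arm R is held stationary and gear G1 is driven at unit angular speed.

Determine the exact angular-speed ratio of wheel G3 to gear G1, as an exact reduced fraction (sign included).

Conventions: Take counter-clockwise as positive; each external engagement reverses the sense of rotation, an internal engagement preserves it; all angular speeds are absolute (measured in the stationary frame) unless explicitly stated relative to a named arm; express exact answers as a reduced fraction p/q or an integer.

planetary set (21T centre, 15T on arm, 51T internal) — Willis relation
ring teeth: 21 + 2·15 = 51
21(ω_sun−ω_arm) = −51(ω_ring−ω_arm),  ω_arm = 0, ω_sun = 1
ω_ring = 0 − (21/51)(1−0) = -7/17
ω_out/ω_in = -7/17

-7/17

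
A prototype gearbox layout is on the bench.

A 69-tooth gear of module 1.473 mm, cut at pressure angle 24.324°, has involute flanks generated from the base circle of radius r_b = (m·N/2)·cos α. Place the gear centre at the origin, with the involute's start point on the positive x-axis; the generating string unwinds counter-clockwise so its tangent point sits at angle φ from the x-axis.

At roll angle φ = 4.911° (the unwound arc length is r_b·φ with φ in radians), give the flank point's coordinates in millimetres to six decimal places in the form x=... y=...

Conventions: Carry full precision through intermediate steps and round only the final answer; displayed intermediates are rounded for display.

single-mesh involute tooth geometry (69T wheel at module 1.473)
pitch radius r_p = m·N/2 = 1.473·69/2 = 50.818500
base radius r_b = r_p·cos α = 50.818500·cos 24.324° = 46.307384
roll angle φ = 4.911° = 0.08571312 rad
x = r_b·(cos φ + φ·sin φ) = 46.477175
y = r_b·(sin φ − φ·cos φ) = 0.009713

x=46.477175 y=0.009713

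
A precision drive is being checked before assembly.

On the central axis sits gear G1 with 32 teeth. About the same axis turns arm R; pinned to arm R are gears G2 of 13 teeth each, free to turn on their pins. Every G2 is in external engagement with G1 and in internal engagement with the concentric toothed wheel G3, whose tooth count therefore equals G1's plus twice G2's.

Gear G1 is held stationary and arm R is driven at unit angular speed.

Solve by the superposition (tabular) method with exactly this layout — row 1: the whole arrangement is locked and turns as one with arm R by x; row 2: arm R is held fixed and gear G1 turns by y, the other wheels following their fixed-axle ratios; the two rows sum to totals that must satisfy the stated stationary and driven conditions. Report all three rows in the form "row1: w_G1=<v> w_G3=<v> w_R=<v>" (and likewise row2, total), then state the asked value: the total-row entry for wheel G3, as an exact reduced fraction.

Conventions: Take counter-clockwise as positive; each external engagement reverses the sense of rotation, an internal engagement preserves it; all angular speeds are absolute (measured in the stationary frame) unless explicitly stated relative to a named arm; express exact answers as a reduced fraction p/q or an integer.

row1: w_G1=1 w_G3=1 w_R=1
row2: w_G1=-1 w_G3=16/29 w_R=0
total: w_G1=0 w_G3=45/29 w_R=1
asked value: 45/29

recognized (axles ride arm R): planetary set, 32/13/58 teeth
row 1: whole set turns with the arm by x
superposition row 2 [arm held]: sun y, ring −(32/58)·y, arm 0
boundary: total ω_sun = x + y = 0 and total ω_arm = x = 1  ⇒  y = -1, x = 1
row 2 ring = −(32/58)·(-1) = 16/29
totals (row 1 + row 2): sun 1 + (-1) = 0, ring 1 + 16/29 = 45/29, arm 1 + 0 = 1
asked cell (total, ring) = 45/29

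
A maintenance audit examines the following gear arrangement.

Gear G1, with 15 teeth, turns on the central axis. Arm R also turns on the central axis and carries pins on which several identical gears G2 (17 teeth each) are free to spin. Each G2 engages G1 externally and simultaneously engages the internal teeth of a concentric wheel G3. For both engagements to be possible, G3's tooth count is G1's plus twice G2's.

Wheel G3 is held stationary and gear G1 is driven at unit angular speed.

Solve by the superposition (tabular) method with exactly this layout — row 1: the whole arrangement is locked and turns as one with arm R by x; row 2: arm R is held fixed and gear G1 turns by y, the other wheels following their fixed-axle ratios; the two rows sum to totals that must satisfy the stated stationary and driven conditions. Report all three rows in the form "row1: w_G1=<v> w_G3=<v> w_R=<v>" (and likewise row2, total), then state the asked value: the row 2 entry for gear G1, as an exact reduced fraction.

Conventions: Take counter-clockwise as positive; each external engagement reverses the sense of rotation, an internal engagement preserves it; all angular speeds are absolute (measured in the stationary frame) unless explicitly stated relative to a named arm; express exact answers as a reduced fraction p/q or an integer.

row1: w_G1=15/64 w_G3=15/64 w_R=15/64
row2: w_G1=49/64 w_G3=-15/64 w_R=0
total: w_G1=1 w_G3=0 w_R=15/64
asked value: 49/64

class = planetary set [G3 = 15+2·17 = 49; Willis about the carrier]
superposition row 1 [locked train]: every member turns x
row 2 (arm held, sun turns y): ω_ring = −(15/49)·y, ω_arm = 0
boundary: total ω_ring = x − (15/49)·y = 0 and total ω_sun = x + y = 1  ⇒  y = 49/64, x = 15/64
row 2 ring = −(15/49)·49/64 = -15/64
totals (row 1 + row 2): sun 15/64 + 49/64 = 1, ring 15/64 + (-15/64) = 0, arm 15/64 + 0 = 15/64
asked cell (row2, sun) = 49/64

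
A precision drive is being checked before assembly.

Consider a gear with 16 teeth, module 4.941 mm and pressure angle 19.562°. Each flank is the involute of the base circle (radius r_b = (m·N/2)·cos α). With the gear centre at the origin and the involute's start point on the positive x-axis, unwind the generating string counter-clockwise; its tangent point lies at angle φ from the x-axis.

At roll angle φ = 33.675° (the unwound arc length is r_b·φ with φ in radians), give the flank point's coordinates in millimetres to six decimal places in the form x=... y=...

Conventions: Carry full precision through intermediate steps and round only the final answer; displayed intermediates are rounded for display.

x=43.134603 y=2.434677

single-mesh involute tooth geometry (16T wheel at module 4.941)
pitch radius r_p = m·N/2 = 4.941·16/2 = 39.528000
base radius r_b = r_p·cos α = 39.528000·cos 19.562° = 37.246433
roll angle φ = 33.675° = 0.58773963 rad
x = r_b·(cos φ + φ·sin φ) = 43.134603
y = r_b·(sin φ − φ·cos φ) = 2.434677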